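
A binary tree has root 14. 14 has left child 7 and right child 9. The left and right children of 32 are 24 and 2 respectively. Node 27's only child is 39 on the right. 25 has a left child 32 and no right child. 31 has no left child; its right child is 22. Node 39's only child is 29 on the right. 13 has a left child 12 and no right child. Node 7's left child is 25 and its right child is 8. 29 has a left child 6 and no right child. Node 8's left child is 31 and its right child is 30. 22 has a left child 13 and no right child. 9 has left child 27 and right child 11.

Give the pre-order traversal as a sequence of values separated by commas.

14, 7, 25, 32, 24, 2, 8, 31, 22, 13, 12, 30, 9, 27, 39, 29, 6, 11

Pre-order visits the node, then its left subtree, then its right subtree.
Visit 14.
At 14: go left to 7.
  Visit 7.
  At 7: go left to 25.
    Visit 25.
    At 25: go left to 32.
      Visit 32.
      At 32: go left to 24.
        24 is a leaf — visit 24.
      At 32: go right to 2.
        2 is a leaf — visit 2.
    At 25: no right child.
  At 7: go right to 8.
    Visit 8.
    At 8: go left to 31.
      Visit 31.
      At 31: no left child.
      At 31: go right to 22.
        Visit 22.
        At 22: go left to 13.
          Visit 13.
          At 13: go left to 12.
            12 is a leaf — visit 12.
          At 13: no right child.
        At 22: no right child.
    At 8: go right to 30.
      30 is a leaf — visit 30.
At 14: go right to 9.
  Visit 9.
  At 9: go left to 27.
    Visit 27.
    At 27: no left child.
    At 27: go right to 39.
      Visit 39.
      At 39: no left child.
      At 39: go right to 29.
        Visit 29.
        At 29: go left to 6.
          6 is a leaf — visit 6.
        At 29: no right child.
  At 9: go right to 11.
    11 is a leaf — visit 11.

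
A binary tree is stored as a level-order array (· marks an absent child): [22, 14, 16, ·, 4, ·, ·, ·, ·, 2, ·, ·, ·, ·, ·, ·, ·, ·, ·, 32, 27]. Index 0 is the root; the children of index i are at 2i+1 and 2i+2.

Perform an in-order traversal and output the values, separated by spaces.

In-order visits the left subtree, then the node, then the right subtree.
At 22: go left to 14.
  At 14: no left child.
  Visit 14.
  At 14: go right to 4.
    At 4: go left to 2.
      At 2: go left to 32.
        32 is a leaf — visit 32.
      Visit 2.
      At 2: go right to 27.
        27 is a leaf — visit 27.
    Visit 4.
    At 4: no right child.
Visit 22.
At 22: go right to 16.
  16 is a leaf — visit 16.

14 32 2 27 4 22 16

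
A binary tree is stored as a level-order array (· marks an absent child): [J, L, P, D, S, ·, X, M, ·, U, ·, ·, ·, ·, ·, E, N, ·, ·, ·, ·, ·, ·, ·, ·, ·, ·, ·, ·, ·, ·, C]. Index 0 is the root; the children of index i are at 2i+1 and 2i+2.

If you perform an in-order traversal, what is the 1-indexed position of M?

In-order visits the left subtree, then the node, then the right subtree.
At J: go left to L.
  At L: go left to D.
    At D: go left to M.
      At M: go left to E.
        At E: go left to C.
          C is a leaf — visit C.
        Visit E.
        At E: no right child.
      Visit M.
      At M: go right to N.
        N is a leaf — visit N.
    Visit D.
    At D: no right child.
  Visit L.
  At L: go right to S.
    At S: go left to U.
      U is a leaf — visit U.
    Visit S.
    At S: no right child.
Visit J.
At J: go right to P.
  At P: no left child.
  Visit P.
  At P: go right to X.
    X is a leaf — visit X.
Full in-order sequence: C, E, M, N, D, L, U, S, J, P, X.

3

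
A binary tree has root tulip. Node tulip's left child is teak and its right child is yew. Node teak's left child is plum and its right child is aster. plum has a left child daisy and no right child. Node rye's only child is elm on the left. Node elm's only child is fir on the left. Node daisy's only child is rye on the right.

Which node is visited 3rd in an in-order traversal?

In-order visits the left subtree, then the node, then the right subtree.
At tulip: go left to teak.
  At teak: go left to plum.
    At plum: go left to daisy.
      At daisy: no left child.
      Visit daisy.
      At daisy: go right to rye.
        At rye: go left to elm.
          At elm: go left to fir.
            fir is a leaf — visit fir.
          Visit elm.
          At elm: no right child.
        Visit rye.
        At rye: no right child.
    Visit plum.
    At plum: no right child.
  Visit teak.
  At teak: go right to aster.
    aster is a leaf — visit aster.
Visit tulip.
At tulip: go right to yew.
  yew is a leaf — visit yew.
Full in-order sequence: daisy, fir, elm, rye, plum, teak, aster, tulip, yew.

elm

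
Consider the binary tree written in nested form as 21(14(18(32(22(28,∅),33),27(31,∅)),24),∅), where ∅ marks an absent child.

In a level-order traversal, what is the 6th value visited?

Level-order visits nodes level by level from the root, left to right within each level.
Level 0: 21
Level 1: 14
Level 2: 18, 24
Level 3: 32, 27
Level 4: 22, 33, 31
Level 5: 28
Full level-order sequence: 21, 14, 18, 24, 32, 27, 22, 33, 31, 28.

27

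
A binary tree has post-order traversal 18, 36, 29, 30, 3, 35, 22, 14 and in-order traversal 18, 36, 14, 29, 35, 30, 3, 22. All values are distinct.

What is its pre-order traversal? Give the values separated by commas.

14, 36, 18, 22, 35, 29, 3, 30

The last element of post-order is the root; it splits in-order into left and right subtrees.
Root 14: left subtree has 2 nodes {18, 36}, right has 5 {29, 35, 30, 3, 22}.
  Root 36: left subtree has 1 node {18}, right has 0 { }.
  Root 22: left subtree has 4 nodes {29, 35, 30, 3}, right has 0 { }.
    Root 35: left subtree has 1 node {29}, right has 2 {30, 3}.
      Root 3: left subtree has 1 node {30}, right has 0 { }.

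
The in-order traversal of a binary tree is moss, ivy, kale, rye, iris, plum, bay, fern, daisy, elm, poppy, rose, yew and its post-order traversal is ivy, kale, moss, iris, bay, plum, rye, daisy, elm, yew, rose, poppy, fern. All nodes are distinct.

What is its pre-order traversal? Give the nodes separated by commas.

fern, rye, moss, kale, ivy, plum, iris, bay, poppy, elm, daisy, rose, yew

The last element of post-order is the root; it splits in-order into left and right subtrees.
Root fern: left subtree has 7 nodes {moss, ivy, kale, rye, iris, plum, bay}, right has 5 {daisy, elm, poppy, rose, yew}.
  Root rye: left subtree has 3 nodes {moss, ivy, kale}, right has 3 {iris, plum, bay}.
    Root moss: left subtree has 0 nodes { }, right has 2 {ivy, kale}.
      Root kale: left subtree has 1 node {ivy}, right has 0 { }.
    Root plum: left subtree has 1 node {iris}, right has 1 {bay}.
  Root poppy: left subtree has 2 nodes {daisy, elm}, right has 2 {rose, yew}.
    Root elm: left subtree has 1 node {daisy}, right has 0 { }.
    Root rose: left subtree has 0 nodes { }, right has 1 {yew}.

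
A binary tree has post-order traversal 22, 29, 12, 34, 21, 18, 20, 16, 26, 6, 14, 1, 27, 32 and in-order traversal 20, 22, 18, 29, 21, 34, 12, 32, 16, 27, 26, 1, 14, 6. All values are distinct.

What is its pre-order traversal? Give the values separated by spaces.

The last element of post-order is the root; it splits in-order into left and right subtrees.
Root 32: left subtree has 7 nodes {20, 22, 18, 29, 21, 34, 12}, right has 6 {16, 27, 26, 1, 14, 6}.
  Root 20: left subtree has 0 nodes { }, right has 6 {22, 18, 29, 21, 34, 12}.
    Root 18: left subtree has 1 node {22}, right has 4 {29, 21, 34, 12}.
      Root 21: left subtree has 1 node {29}, right has 2 {34, 12}.
        Root 34: left subtree has 0 nodes { }, right has 1 {12}.
  Root 27: left subtree has 1 node {16}, right has 4 {26, 1, 14, 6}.
    Root 1: left subtree has 1 node {26}, right has 2 {14, 6}.
      Root 14: left subtree has 0 nodes { }, right has 1 {6}.

32 20 18 22 21 29 34 12 27 16 1 26 14 6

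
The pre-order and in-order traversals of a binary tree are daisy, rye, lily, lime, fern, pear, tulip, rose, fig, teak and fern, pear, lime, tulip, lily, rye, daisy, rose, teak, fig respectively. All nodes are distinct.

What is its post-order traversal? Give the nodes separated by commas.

pear, fern, tulip, lime, lily, rye, teak, fig, rose, daisy

The first element of pre-order is the root; it splits in-order into left and right subtrees.
Root daisy: left subtree has 6 nodes {fern, pear, lime, tulip, lily, rye}, right has 3 {rose, teak, fig}.
  Root rye: left subtree has 5 nodes {fern, pear, lime, tulip, lily}, right has 0 { }.
    Root lily: left subtree has 4 nodes {fern, pear, lime, tulip}, right has 0 { }.
      Root lime: left subtree has 2 nodes {fern, pear}, right has 1 {tulip}.
        Root fern: left subtree has 0 nodes { }, right has 1 {pear}.
  Root rose: left subtree has 0 nodes { }, right has 2 {teak, fig}.
    Root fig: left subtree has 1 node {teak}, right has 0 { }.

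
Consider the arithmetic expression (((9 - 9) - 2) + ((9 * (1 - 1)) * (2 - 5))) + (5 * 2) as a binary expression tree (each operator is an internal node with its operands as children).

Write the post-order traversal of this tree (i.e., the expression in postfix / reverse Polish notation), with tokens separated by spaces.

9 9 - 2 - 9 1 1 - * 2 5 - * + 5 2 * +

Post-order on an expression tree gives postfix notation: for each operator, emit left operand, right operand, then the operator.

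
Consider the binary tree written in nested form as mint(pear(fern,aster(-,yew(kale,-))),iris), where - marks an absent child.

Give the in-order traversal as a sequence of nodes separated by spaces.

In-order visits the left subtree, then the node, then the right subtree.
At mint: go left to pear.
  At pear: go left to fern.
    fern is a leaf — visit fern.
  Visit pear.
  At pear: go right to aster.
    At aster: no left child.
    Visit aster.
    At aster: go right to yew.
      At yew: go left to kale.
        kale is a leaf — visit kale.
      Visit yew.
      At yew: no right child.
Visit mint.
At mint: go right to iris.
  iris is a leaf — visit iris.

fern pear aster kale yew mint iris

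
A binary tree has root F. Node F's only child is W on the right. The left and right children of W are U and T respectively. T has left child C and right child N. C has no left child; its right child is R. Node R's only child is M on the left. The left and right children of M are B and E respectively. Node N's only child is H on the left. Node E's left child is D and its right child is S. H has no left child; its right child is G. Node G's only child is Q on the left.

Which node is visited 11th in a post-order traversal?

H

Post-order visits the left subtree, then the right subtree, then the node.
At F: no left child.
At F: go right to W.
  At W: go left to U.
    U is a leaf — visit U.
  At W: go right to T.
    At T: go left to C.
      At C: no left child.
      At C: go right to R.
        At R: go left to M.
          At M: go left to B.
            B is a leaf — visit B.
          At M: go right to E.
            At E: go left to D.
              D is a leaf — visit D.
            At E: go right to S.
              S is a leaf — visit S.
            Visit E.
          Visit M.
        At R: no right child.
        Visit R.
      Visit C.
    At T: go right to N.
      At N: go left to H.
        At H: no left child.
        At H: go right to G.
          At G: go left to Q.
            Q is a leaf — visit Q.
          At G: no right child.
          Visit G.
        Visit H.
      At N: no right child.
      Visit N.
    Visit T.
  Visit W.
Visit F.
Full post-order sequence: U, B, D, S, E, M, R, C, Q, G, H, N, T, W, F.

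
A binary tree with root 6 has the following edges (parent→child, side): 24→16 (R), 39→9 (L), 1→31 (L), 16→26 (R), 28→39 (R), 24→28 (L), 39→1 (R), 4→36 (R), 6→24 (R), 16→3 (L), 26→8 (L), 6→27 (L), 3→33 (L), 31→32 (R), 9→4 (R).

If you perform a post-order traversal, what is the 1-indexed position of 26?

Post-order visits the left subtree, then the right subtree, then the node.
At 6: go left to 27.
  27 is a leaf — visit 27.
At 6: go right to 24.
  At 24: go left to 28.
    At 28: no left child.
    At 28: go right to 39.
      At 39: go left to 9.
        At 9: no left child.
        At 9: go right to 4.
          At 4: no left child.
          At 4: go right to 36.
            36 is a leaf — visit 36.
          Visit 4.
        Visit 9.
      At 39: go right to 1.
        At 1: go left to 31.
          At 31: no left child.
          At 31: go right to 32.
            32 is a leaf — visit 32.
          Visit 31.
        At 1: no right child.
        Visit 1.
      Visit 39.
    Visit 28.
  At 24: go right to 16.
    At 16: go left to 3.
      At 3: go left to 33.
        33 is a leaf — visit 33.
      At 3: no right child.
      Visit 3.
    At 16: go right to 26.
      At 26: go left to 8.
        8 is a leaf — visit 8.
      At 26: no right child.
      Visit 26.
    Visit 16.
  Visit 24.
Visit 6.
Full post-order sequence: 27, 36, 4, 9, 32, 31, 1, 39, 28, 33, 3, 8, 26, 16, 24, 6.

13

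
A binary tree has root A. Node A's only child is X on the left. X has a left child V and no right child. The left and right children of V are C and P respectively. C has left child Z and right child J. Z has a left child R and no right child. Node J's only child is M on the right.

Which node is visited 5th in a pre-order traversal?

Pre-order visits the node, then its left subtree, then its right subtree.
Visit A.
At A: go left to X.
  Visit X.
  At X: go left to V.
    Visit V.
    At V: go left to C.
      Visit C.
      At C: go left to Z.
        Visit Z.
        At Z: go left to R.
          R is a leaf — visit R.
        At Z: no right child.
      At C: go right to J.
        Visit J.
        At J: no left child.
        At J: go right to M.
          M is a leaf — visit M.
    At V: go right to P.
      P is a leaf — visit P.
  At X: no right child.
At A: no right child.
Full pre-order sequence: A, X, V, C, Z, R, J, M, P.

Z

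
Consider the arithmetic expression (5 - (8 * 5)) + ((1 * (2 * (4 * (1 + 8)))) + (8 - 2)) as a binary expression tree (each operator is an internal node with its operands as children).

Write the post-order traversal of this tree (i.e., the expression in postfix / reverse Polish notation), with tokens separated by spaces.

Post-order on an expression tree gives postfix notation: for each operator, emit left operand, right operand, then the operator.

5 8 5 * - 1 2 4 1 8 + * * * 8 2 - + +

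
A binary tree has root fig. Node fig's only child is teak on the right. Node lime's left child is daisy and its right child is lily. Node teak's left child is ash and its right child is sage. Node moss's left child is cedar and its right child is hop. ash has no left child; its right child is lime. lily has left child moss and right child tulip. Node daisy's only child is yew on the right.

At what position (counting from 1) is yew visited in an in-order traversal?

In-order visits the left subtree, then the node, then the right subtree.
At fig: no left child.
Visit fig.
At fig: go right to teak.
  At teak: go left to ash.
    At ash: no left child.
    Visit ash.
    At ash: go right to lime.
      At lime: go left to daisy.
        At daisy: no left child.
        Visit daisy.
        At daisy: go right to yew.
          yew is a leaf — visit yew.
      Visit lime.
      At lime: go right to lily.
        At lily: go left to moss.
          At moss: go left to cedar.
            cedar is a leaf — visit cedar.
          Visit moss.
          At moss: go right to hop.
            hop is a leaf — visit hop.
        Visit lily.
        At lily: go right to tulip.
          tulip is a leaf — visit tulip.
  Visit teak.
  At teak: go right to sage.
    sage is a leaf — visit sage.
Full in-order sequence: fig, ash, daisy, yew, lime, cedar, moss, hop, lily, tulip, teak, sage.

4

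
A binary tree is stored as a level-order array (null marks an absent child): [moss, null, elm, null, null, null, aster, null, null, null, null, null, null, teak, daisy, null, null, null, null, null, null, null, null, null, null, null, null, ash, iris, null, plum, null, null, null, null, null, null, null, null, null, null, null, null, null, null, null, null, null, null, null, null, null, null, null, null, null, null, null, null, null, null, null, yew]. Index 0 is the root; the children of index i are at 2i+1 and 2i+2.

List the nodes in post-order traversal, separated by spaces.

ash iris teak yew plum daisy aster elm moss

Post-order visits the left subtree, then the right subtree, then the node.
At moss: no left child.
At moss: go right to elm.
  At elm: no left child.
  At elm: go right to aster.
    At aster: go left to teak.
      At teak: go left to ash.
        ash is a leaf — visit ash.
      At teak: go right to iris.
        iris is a leaf — visit iris.
      Visit teak.
    At aster: go right to daisy.
      At daisy: no left child.
      At daisy: go right to plum.
        At plum: no left child.
        At plum: go right to yew.
          yew is a leaf — visit yew.
        Visit plum.
      Visit daisy.
    Visit aster.
  Visit elm.
Visit moss.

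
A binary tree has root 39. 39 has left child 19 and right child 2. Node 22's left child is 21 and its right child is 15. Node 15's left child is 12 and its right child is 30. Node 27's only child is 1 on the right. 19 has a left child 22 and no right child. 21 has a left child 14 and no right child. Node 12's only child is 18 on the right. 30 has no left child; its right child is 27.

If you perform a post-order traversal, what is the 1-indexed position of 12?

4

Post-order visits the left subtree, then the right subtree, then the node.
At 39: go left to 19.
  At 19: go left to 22.
    At 22: go left to 21.
      At 21: go left to 14.
        14 is a leaf — visit 14.
      At 21: no right child.
      Visit 21.
    At 22: go right to 15.
      At 15: go left to 12.
        At 12: no left child.
        At 12: go right to 18.
          18 is a leaf — visit 18.
        Visit 12.
      At 15: go right to 30.
        At 30: no left child.
        At 30: go right to 27.
          At 27: no left child.
          At 27: go right to 1.
            1 is a leaf — visit 1.
          Visit 27.
        Visit 30.
      Visit 15.
    Visit 22.
  At 19: no right child.
  Visit 19.
At 39: go right to 2.
  2 is a leaf — visit 2.
Visit 39.
Full post-order sequence: 14, 21, 18, 12, 1, 27, 30, 15, 22, 19, 2, 39.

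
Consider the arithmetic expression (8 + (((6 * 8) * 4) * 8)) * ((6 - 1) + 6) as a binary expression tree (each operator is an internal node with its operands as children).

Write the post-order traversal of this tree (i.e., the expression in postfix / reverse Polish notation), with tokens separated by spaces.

8 6 8 * 4 * 8 * + 6 1 - 6 + *

Post-order on an expression tree gives postfix notation: for each operator, emit left operand, right operand, then the operator.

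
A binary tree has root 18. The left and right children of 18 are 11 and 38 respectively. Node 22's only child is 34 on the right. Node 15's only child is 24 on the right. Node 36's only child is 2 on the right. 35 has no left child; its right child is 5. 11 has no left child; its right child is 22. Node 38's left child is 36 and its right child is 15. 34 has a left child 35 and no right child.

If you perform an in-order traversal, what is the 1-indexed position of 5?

In-order visits the left subtree, then the node, then the right subtree.
At 18: go left to 11.
  At 11: no left child.
  Visit 11.
  At 11: go right to 22.
    At 22: no left child.
    Visit 22.
    At 22: go right to 34.
      At 34: go left to 35.
        At 35: no left child.
        Visit 35.
        At 35: go right to 5.
          5 is a leaf — visit 5.
      Visit 34.
      At 34: no right child.
Visit 18.
At 18: go right to 38.
  At 38: go left to 36.
    At 36: no left child.
    Visit 36.
    At 36: go right to 2.
      2 is a leaf — visit 2.
  Visit 38.
  At 38: go right to 15.
    At 15: no left child.
    Visit 15.
    At 15: go right to 24.
      24 is a leaf — visit 24.
Full in-order sequence: 11, 22, 35, 5, 34, 18, 36, 2, 38, 15, 24.

4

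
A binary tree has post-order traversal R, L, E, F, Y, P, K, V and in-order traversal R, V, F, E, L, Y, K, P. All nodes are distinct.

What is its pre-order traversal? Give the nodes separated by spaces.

V R K Y F E L P

The last element of post-order is the root; it splits in-order into left and right subtrees.
Root V: left subtree has 1 node {R}, right has 6 {F, E, L, Y, K, P}.
  Root K: left subtree has 4 nodes {F, E, L, Y}, right has 1 {P}.
    Root Y: left subtree has 3 nodes {F, E, L}, right has 0 { }.
      Root F: left subtree has 0 nodes { }, right has 2 {E, L}.
        Root E: left subtree has 0 nodes { }, right has 1 {L}.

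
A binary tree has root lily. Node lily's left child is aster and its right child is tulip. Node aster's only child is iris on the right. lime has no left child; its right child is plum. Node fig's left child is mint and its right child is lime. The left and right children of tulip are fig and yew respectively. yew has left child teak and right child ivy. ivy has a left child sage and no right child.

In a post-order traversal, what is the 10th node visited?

yew

Post-order visits the left subtree, then the right subtree, then the node.
At lily: go left to aster.
  At aster: no left child.
  At aster: go right to iris.
    iris is a leaf — visit iris.
  Visit aster.
At lily: go right to tulip.
  At tulip: go left to fig.
    At fig: go left to mint.
      mint is a leaf — visit mint.
    At fig: go right to lime.
      At lime: no left child.
      At lime: go right to plum.
        plum is a leaf — visit plum.
      Visit lime.
    Visit fig.
  At tulip: go right to yew.
    At yew: go left to teak.
      teak is a leaf — visit teak.
    At yew: go right to ivy.
      At ivy: go left to sage.
        sage is a leaf — visit sage.
      At ivy: no right child.
      Visit ivy.
    Visit yew.
  Visit tulip.
Visit lily.
Full post-order sequence: iris, aster, mint, plum, lime, fig, teak, sage, ivy, yew, tulip, lily.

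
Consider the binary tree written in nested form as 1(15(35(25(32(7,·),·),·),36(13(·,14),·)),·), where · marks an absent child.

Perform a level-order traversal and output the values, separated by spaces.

1 15 35 36 25 13 32 14 7

Level-order visits nodes level by level from the root, left to right within each level.
Level 0: 1
Level 1: 15
Level 2: 35, 36
Level 3: 25, 13
Level 4: 32, 14
Level 5: 7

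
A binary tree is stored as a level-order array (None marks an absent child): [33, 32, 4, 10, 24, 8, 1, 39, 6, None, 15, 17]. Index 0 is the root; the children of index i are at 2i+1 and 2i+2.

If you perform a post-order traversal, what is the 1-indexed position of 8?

Post-order visits the left subtree, then the right subtree, then the node.
At 33: go left to 32.
  At 32: go left to 10.
    At 10: go left to 39.
      39 is a leaf — visit 39.
    At 10: go right to 6.
      6 is a leaf — visit 6.
    Visit 10.
  At 32: go right to 24.
    At 24: no left child.
    At 24: go right to 15.
      15 is a leaf — visit 15.
    Visit 24.
  Visit 32.
At 33: go right to 4.
  At 4: go left to 8.
    At 8: go left to 17.
      17 is a leaf — visit 17.
    At 8: no right child.
    Visit 8.
  At 4: go right to 1.
    1 is a leaf — visit 1.
  Visit 4.
Visit 33.
Full post-order sequence: 39, 6, 10, 15, 24, 32, 17, 8, 1, 4, 33.

8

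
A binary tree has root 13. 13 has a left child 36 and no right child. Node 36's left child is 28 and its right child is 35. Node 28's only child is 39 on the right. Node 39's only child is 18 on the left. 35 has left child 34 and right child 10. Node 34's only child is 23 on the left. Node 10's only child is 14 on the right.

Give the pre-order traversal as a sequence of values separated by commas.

13, 36, 28, 39, 18, 35, 34, 23, 10, 14

Pre-order visits the node, then its left subtree, then its right subtree.
Visit 13.
At 13: go left to 36.
  Visit 36.
  At 36: go left to 28.
    Visit 28.
    At 28: no left child.
    At 28: go right to 39.
      Visit 39.
      At 39: go left to 18.
        18 is a leaf — visit 18.
      At 39: no right child.
  At 36: go right to 35.
    Visit 35.
    At 35: go left to 34.
      Visit 34.
      At 34: go left to 23.
        23 is a leaf — visit 23.
      At 34: no right child.
    At 35: go right to 10.
      Visit 10.
      At 10: no left child.
      At 10: go right to 14.
        14 is a leaf — visit 14.
At 13: no right child.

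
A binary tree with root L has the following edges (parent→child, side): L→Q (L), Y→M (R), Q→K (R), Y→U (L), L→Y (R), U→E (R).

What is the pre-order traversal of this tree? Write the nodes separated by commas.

Pre-order visits the node, then its left subtree, then its right subtree.
Visit L.
At L: go left to Q.
  Visit Q.
  At Q: no left child.
  At Q: go right to K.
    K is a leaf — visit K.
At L: go right to Y.
  Visit Y.
  At Y: go left to U.
    Visit U.
    At U: no left child.
    At U: go right to E.
      E is a leaf — visit E.
  At Y: go right to M.
    M is a leaf — visit M.

L, Q, K, Y, U, E, M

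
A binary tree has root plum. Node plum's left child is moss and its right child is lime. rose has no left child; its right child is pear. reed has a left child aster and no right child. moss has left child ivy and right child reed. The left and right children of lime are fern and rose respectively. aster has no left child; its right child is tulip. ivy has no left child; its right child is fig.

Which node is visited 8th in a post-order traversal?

Post-order visits the left subtree, then the right subtree, then the node.
At plum: go left to moss.
  At moss: go left to ivy.
    At ivy: no left child.
    At ivy: go right to fig.
      fig is a leaf — visit fig.
    Visit ivy.
  At moss: go right to reed.
    At reed: go left to aster.
      At aster: no left child.
      At aster: go right to tulip.
        tulip is a leaf — visit tulip.
      Visit aster.
    At reed: no right child.
    Visit reed.
  Visit moss.
At plum: go right to lime.
  At lime: go left to fern.
    fern is a leaf — visit fern.
  At lime: go right to rose.
    At rose: no left child.
    At rose: go right to pear.
      pear is a leaf — visit pear.
    Visit rose.
  Visit lime.
Visit plum.
Full post-order sequence: fig, ivy, tulip, aster, reed, moss, fern, pear, rose, lime, plum.

pear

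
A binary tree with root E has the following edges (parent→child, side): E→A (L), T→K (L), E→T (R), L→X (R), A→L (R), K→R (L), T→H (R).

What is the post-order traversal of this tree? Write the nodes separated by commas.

X, L, A, R, K, H, T, E

Post-order visits the left subtree, then the right subtree, then the node.
At E: go left to A.
  At A: no left child.
  At A: go right to L.
    At L: no left child.
    At L: go right to X.
      X is a leaf — visit X.
    Visit L.
  Visit A.
At E: go right to T.
  At T: go left to K.
    At K: go left to R.
      R is a leaf — visit R.
    At K: no right child.
    Visit K.
  At T: go right to H.
    H is a leaf — visit H.
  Visit T.
Visit E.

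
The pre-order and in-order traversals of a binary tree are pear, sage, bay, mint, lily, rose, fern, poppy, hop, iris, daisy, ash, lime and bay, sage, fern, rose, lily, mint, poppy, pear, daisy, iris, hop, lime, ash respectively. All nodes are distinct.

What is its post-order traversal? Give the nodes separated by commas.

The first element of pre-order is the root; it splits in-order into left and right subtrees.
Root pear: left subtree has 7 nodes {bay, sage, fern, rose, lily, mint, poppy}, right has 5 {daisy, iris, hop, lime, ash}.
  Root sage: left subtree has 1 node {bay}, right has 5 {fern, rose, lily, mint, poppy}.
    Root mint: left subtree has 3 nodes {fern, rose, lily}, right has 1 {poppy}.
      Root lily: left subtree has 2 nodes {fern, rose}, right has 0 { }.
        Root rose: left subtree has 1 node {fern}, right has 0 { }.
  Root hop: left subtree has 2 nodes {daisy, iris}, right has 2 {lime, ash}.
    Root iris: left subtree has 1 node {daisy}, right has 0 { }.
    Root ash: left subtree has 1 node {lime}, right has 0 { }.

bay, fern, rose, lily, poppy, mint, sage, daisy, iris, lime, ash, hop, pear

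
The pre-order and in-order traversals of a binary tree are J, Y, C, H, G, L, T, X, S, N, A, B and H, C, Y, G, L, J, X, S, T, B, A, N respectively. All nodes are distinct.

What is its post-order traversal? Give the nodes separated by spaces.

H C L G Y S X B A N T J

The first element of pre-order is the root; it splits in-order into left and right subtrees.
Root J: left subtree has 5 nodes {H, C, Y, G, L}, right has 6 {X, S, T, B, A, N}.
  Root Y: left subtree has 2 nodes {H, C}, right has 2 {G, L}.
    Root C: left subtree has 1 node {H}, right has 0 { }.
    Root G: left subtree has 0 nodes { }, right has 1 {L}.
  Root T: left subtree has 2 nodes {X, S}, right has 3 {B, A, N}.
    Root X: left subtree has 0 nodes { }, right has 1 {S}.
    Root N: left subtree has 2 nodes {B, A}, right has 0 { }.
      Root A: left subtree has 1 node {B}, right has 0 { }.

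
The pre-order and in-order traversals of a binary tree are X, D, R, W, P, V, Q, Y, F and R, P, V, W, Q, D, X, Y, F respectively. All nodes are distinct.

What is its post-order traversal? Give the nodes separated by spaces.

The first element of pre-order is the root; it splits in-order into left and right subtrees.
Root X: left subtree has 6 nodes {R, P, V, W, Q, D}, right has 2 {Y, F}.
  Root D: left subtree has 5 nodes {R, P, V, W, Q}, right has 0 { }.
    Root R: left subtree has 0 nodes { }, right has 4 {P, V, W, Q}.
      Root W: left subtree has 2 nodes {P, V}, right has 1 {Q}.
        Root P: left subtree has 0 nodes { }, right has 1 {V}.
  Root Y: left subtree has 0 nodes { }, right has 1 {F}.

V P Q W R D F Y X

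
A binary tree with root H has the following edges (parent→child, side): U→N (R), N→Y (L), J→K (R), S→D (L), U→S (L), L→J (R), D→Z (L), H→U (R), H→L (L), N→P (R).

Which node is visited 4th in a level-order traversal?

Level-order visits nodes level by level from the root, left to right within each level.
Level 0: H
Level 1: L, U
Level 2: J, S, N
Level 3: K, D, Y, P
Level 4: Z
Full level-order sequence: H, L, U, J, S, N, K, D, Y, P, Z.

J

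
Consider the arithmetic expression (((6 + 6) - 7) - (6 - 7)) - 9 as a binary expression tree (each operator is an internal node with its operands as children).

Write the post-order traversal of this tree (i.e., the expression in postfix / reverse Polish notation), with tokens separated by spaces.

6 6 + 7 - 6 7 - - 9 -

Post-order on an expression tree gives postfix notation: for each operator, emit left operand, right operand, then the operator.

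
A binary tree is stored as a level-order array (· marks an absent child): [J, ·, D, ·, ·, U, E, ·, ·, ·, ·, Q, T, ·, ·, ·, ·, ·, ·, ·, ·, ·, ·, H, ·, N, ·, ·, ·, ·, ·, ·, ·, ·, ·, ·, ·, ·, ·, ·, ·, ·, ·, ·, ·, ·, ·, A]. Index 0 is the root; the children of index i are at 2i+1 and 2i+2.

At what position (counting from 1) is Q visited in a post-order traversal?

Post-order visits the left subtree, then the right subtree, then the node.
At J: no left child.
At J: go right to D.
  At D: go left to U.
    At U: go left to Q.
      At Q: go left to H.
        At H: go left to A.
          A is a leaf — visit A.
        At H: no right child.
        Visit H.
      At Q: no right child.
      Visit Q.
    At U: go right to T.
      At T: go left to N.
        N is a leaf — visit N.
      At T: no right child.
      Visit T.
    Visit U.
  At D: go right to E.
    E is a leaf — visit E.
  Visit D.
Visit J.
Full post-order sequence: A, H, Q, N, T, U, E, D, J.

3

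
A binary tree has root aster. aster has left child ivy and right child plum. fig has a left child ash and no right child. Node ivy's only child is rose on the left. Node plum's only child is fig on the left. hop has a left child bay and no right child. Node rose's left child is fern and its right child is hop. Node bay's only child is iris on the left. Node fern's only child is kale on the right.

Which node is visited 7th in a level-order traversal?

Level-order visits nodes level by level from the root, left to right within each level.
Level 0: aster
Level 1: ivy, plum
Level 2: rose, fig
Level 3: fern, hop, ash
Level 4: kale, bay
Level 5: iris
Full level-order sequence: aster, ivy, plum, rose, fig, fern, hop, ash, kale, bay, iris.

hop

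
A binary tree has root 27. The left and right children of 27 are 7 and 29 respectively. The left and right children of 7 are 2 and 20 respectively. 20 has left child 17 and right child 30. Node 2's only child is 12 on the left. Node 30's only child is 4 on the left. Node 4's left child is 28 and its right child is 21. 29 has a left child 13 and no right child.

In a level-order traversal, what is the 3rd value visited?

Level-order visits nodes level by level from the root, left to right within each level.
Level 0: 27
Level 1: 7, 29
Level 2: 2, 20, 13
Level 3: 12, 17, 30
Level 4: 4
Level 5: 28, 21
Full level-order sequence: 27, 7, 29, 2, 20, 13, 12, 17, 30, 4, 28, 21.

29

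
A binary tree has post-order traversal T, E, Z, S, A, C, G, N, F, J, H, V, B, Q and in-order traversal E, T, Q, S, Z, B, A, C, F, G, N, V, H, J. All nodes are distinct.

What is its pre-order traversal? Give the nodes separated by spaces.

Q E T B S Z V F C A N G H J

The last element of post-order is the root; it splits in-order into left and right subtrees.
Root Q: left subtree has 2 nodes {E, T}, right has 11 {S, Z, B, A, C, F, G, N, V, H, J}.
  Root E: left subtree has 0 nodes { }, right has 1 {T}.
  Root B: left subtree has 2 nodes {S, Z}, right has 8 {A, C, F, G, N, V, H, J}.
    Root S: left subtree has 0 nodes { }, right has 1 {Z}.
    Root V: left subtree has 5 nodes {A, C, F, G, N}, right has 2 {H, J}.
      Root F: left subtree has 2 nodes {A, C}, right has 2 {G, N}.
        Root C: left subtree has 1 node {A}, right has 0 { }.
        Root N: left subtree has 1 node {G}, right has 0 { }.
      Root H: left subtree has 0 nodes { }, right has 1 {J}.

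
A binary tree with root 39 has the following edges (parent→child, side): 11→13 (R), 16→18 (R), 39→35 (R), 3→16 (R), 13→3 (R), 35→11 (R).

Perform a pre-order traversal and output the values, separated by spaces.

Pre-order visits the node, then its left subtree, then its right subtree.
Visit 39.
At 39: no left child.
At 39: go right to 35.
  Visit 35.
  At 35: no left child.
  At 35: go right to 11.
    Visit 11.
    At 11: no left child.
    At 11: go right to 13.
      Visit 13.
      At 13: no left child.
      At 13: go right to 3.
        Visit 3.
        At 3: no left child.
        At 3: go right to 16.
          Visit 16.
          At 16: no left child.
          At 16: go right to 18.
            18 is a leaf — visit 18.

39 35 11 13 3 16 18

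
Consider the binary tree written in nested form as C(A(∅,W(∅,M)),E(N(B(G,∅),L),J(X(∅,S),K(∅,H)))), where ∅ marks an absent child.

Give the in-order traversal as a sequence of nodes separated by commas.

In-order visits the left subtree, then the node, then the right subtree.
At C: go left to A.
  At A: no left child.
  Visit A.
  At A: go right to W.
    At W: no left child.
    Visit W.
    At W: go right to M.
      M is a leaf — visit M.
Visit C.
At C: go right to E.
  At E: go left to N.
    At N: go left to B.
      At B: go left to G.
        G is a leaf — visit G.
      Visit B.
      At B: no right child.
    Visit N.
    At N: go right to L.
      L is a leaf — visit L.
  Visit E.
  At E: go right to J.
    At J: go left to X.
      At X: no left child.
      Visit X.
      At X: go right to S.
        S is a leaf — visit S.
    Visit J.
    At J: go right to K.
      At K: no left child.
      Visit K.
      At K: go right to H.
        H is a leaf — visit H.

A, W, M, C, G, B, N, L, E, X, S, J, K, H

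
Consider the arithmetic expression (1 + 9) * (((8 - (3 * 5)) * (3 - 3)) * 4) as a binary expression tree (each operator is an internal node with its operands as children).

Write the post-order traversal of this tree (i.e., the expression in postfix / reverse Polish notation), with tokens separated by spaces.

Post-order on an expression tree gives postfix notation: for each operator, emit left operand, right operand, then the operator.

1 9 + 8 3 5 * - 3 3 - * 4 * *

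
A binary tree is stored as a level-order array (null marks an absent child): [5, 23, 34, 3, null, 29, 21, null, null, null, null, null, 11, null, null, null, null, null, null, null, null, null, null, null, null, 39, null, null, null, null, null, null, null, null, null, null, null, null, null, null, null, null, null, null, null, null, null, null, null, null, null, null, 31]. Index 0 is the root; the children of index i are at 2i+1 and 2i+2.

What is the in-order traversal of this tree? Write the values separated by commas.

In-order visits the left subtree, then the node, then the right subtree.
At 5: go left to 23.
  At 23: go left to 3.
    3 is a leaf — visit 3.
  Visit 23.
  At 23: no right child.
Visit 5.
At 5: go right to 34.
  At 34: go left to 29.
    At 29: no left child.
    Visit 29.
    At 29: go right to 11.
      At 11: go left to 39.
        At 39: no left child.
        Visit 39.
        At 39: go right to 31.
          31 is a leaf — visit 31.
      Visit 11.
      At 11: no right child.
  Visit 34.
  At 34: go right to 21.
    21 is a leaf — visit 21.

3, 23, 5, 29, 39, 31, 11, 34, 21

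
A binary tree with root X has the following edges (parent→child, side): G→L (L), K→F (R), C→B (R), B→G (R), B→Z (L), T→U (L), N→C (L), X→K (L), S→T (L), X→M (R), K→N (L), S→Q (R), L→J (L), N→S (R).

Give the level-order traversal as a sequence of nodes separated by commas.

X, K, M, N, F, C, S, B, T, Q, Z, G, U, L, J

Level-order visits nodes level by level from the root, left to right within each level.
Level 0: X
Level 1: K, M
Level 2: N, F
Level 3: C, S
Level 4: B, T, Q
Level 5: Z, G, U
Level 6: L
Level 7: J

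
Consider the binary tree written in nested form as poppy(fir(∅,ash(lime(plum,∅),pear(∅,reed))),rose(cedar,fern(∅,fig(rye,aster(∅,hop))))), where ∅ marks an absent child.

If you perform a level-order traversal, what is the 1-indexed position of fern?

6

Level-order visits nodes level by level from the root, left to right within each level.
Level 0: poppy
Level 1: fir, rose
Level 2: ash, cedar, fern
Level 3: lime, pear, fig
Level 4: plum, reed, rye, aster
Level 5: hop
Full level-order sequence: poppy, fir, rose, ash, cedar, fern, lime, pear, fig, plum, reed, rye, aster, hop.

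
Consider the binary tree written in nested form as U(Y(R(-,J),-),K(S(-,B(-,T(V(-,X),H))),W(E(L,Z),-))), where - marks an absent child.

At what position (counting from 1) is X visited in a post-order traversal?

Post-order visits the left subtree, then the right subtree, then the node.
At U: go left to Y.
  At Y: go left to R.
    At R: no left child.
    At R: go right to J.
      J is a leaf — visit J.
    Visit R.
  At Y: no right child.
  Visit Y.
At U: go right to K.
  At K: go left to S.
    At S: no left child.
    At S: go right to B.
      At B: no left child.
      At B: go right to T.
        At T: go left to V.
          At V: no left child.
          At V: go right to X.
            X is a leaf — visit X.
          Visit V.
        At T: go right to H.
          H is a leaf — visit H.
        Visit T.
      Visit B.
    Visit S.
  At K: go right to W.
    At W: go left to E.
      At E: go left to L.
        L is a leaf — visit L.
      At E: go right to Z.
        Z is a leaf — visit Z.
      Visit E.
    At W: no right child.
    Visit W.
  Visit K.
Visit U.
Full post-order sequence: J, R, Y, X, V, H, T, B, S, L, Z, E, W, K, U.

4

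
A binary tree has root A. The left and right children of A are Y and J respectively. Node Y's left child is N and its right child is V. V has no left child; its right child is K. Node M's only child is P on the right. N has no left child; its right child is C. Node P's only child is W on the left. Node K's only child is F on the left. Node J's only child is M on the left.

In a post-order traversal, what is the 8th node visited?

Post-order visits the left subtree, then the right subtree, then the node.
At A: go left to Y.
  At Y: go left to N.
    At N: no left child.
    At N: go right to C.
      C is a leaf — visit C.
    Visit N.
  At Y: go right to V.
    At V: no left child.
    At V: go right to K.
      At K: go left to F.
        F is a leaf — visit F.
      At K: no right child.
      Visit K.
    Visit V.
  Visit Y.
At A: go right to J.
  At J: go left to M.
    At M: no left child.
    At M: go right to P.
      At P: go left to W.
        W is a leaf — visit W.
      At P: no right child.
      Visit P.
    Visit M.
  At J: no right child.
  Visit J.
Visit A.
Full post-order sequence: C, N, F, K, V, Y, W, P, M, J, A.

P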